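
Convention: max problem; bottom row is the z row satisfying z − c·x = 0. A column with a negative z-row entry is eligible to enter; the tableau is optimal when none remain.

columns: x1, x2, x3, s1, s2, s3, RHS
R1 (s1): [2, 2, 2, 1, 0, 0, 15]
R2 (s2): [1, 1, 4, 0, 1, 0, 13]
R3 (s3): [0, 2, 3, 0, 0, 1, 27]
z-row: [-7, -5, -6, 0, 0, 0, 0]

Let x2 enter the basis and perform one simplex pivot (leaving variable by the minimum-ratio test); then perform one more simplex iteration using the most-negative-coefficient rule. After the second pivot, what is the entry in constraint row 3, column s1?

Ratio test on column x2 — row 1: 15/2 = 15/2; row 2: 13/1 = 13; row 3: 27/2 = 27/2. Minimum is 15/2 at row 1 (s1 leaves); pivot element 2.
Divide row 1 by 2; eliminate column x2 from the other rows.
Second iteration: most negative z-row entry is -2 in column x1, so x1 enters.
Ratio test on column x1 — row 1: (15/2)/1 = 15/2; row 2: entry 0 ≤ 0; row 3: entry -2 ≤ 0. Minimum is 15/2 at row 1 (x2 leaves); pivot element 1.
Divide row 1 by 1; eliminate column x1 from the other rows.
After both pivots, the entry at constraint row 3, column s1 is 0.

0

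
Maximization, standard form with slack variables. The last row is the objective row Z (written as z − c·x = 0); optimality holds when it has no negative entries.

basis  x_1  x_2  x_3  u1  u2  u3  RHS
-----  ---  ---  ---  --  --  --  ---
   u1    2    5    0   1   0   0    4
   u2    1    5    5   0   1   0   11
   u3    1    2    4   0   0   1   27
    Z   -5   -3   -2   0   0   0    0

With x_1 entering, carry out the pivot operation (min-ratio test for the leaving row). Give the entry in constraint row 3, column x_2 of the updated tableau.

-1/2

Ratio test on column x_1 — row 1: 4/2 = 2; row 2: 11/1 = 11; row 3: 27/1 = 27. Minimum is 2 at row 1 (u1 leaves); pivot element 2.
Divide row 1 by 2; eliminate column x_1 from the other rows.
Row 3 update in column x_2: 2 − 1·(5/2) = -1/2.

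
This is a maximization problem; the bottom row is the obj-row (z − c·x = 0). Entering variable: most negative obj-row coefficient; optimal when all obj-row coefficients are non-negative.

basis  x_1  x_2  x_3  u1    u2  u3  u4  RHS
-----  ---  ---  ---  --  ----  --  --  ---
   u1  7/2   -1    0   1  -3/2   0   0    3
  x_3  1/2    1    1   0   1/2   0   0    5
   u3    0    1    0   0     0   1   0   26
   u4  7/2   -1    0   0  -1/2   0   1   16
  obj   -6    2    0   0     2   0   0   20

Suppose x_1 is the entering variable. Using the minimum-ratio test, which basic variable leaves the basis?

u1

Column x_1 entries and ratios — u1: 3/(7/2) = 6/7; x_3: 5/(1/2) = 10; u3: 0 ≤ 0, skip; u4: 16/(7/2) = 32/7.
Smallest ratio is 6/7 in the row of u1, so u1 leaves.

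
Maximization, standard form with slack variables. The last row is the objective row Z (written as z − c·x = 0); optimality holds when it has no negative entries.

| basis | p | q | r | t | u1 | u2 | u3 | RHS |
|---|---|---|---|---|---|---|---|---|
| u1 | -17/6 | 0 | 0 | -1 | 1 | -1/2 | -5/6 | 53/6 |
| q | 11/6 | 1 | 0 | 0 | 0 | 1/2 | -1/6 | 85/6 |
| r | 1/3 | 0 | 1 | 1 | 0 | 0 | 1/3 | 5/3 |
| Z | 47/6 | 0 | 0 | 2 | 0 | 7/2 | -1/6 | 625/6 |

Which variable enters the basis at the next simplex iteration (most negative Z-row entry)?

u3

Negative Z-row entries: u3: -1/6.
The most negative is -1/6 in column u3, so u3 enters.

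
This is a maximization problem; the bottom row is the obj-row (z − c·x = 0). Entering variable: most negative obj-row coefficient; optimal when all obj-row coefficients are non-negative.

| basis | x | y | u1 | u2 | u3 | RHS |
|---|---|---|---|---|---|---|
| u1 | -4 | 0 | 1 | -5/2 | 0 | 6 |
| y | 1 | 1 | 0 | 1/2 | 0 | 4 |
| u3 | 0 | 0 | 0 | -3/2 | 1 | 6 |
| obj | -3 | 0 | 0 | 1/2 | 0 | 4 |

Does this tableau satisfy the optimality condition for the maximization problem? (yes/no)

The obj-row has a negative entry -3 in column x, so it is not optimal.

no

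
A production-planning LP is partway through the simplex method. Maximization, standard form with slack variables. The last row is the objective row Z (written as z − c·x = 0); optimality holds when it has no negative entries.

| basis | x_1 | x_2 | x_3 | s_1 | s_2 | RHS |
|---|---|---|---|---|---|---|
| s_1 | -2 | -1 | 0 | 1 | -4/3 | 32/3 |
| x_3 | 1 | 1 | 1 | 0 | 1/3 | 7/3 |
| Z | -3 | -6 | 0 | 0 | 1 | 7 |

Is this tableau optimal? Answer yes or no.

The Z-row has a negative entry -6 in column x_2, so it is not optimal.

no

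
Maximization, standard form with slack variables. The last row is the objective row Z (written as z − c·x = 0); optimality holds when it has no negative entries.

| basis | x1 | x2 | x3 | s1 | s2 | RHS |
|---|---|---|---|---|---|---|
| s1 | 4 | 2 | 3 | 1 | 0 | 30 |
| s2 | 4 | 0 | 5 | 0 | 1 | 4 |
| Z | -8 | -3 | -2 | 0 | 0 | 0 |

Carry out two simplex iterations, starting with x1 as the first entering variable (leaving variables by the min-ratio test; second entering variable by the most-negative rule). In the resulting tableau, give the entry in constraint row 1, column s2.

Ratio test on column x1 — row 1: 30/4 = 15/2; row 2: 4/4 = 1. Minimum is 1 at row 2 (s2 leaves); pivot element 4.
Divide row 2 by 4; eliminate column x1 from the other rows.
Second iteration: most negative Z-row entry is -3 in column x2, so x2 enters.
Ratio test on column x2 — row 1: 26/2 = 13; row 2: entry 0 ≤ 0. Minimum is 13 at row 1 (s1 leaves); pivot element 2.
Divide row 1 by 2; eliminate column x2 from the other rows.
After both pivots, the entry at constraint row 1, column s2 is -1/2.

-1/2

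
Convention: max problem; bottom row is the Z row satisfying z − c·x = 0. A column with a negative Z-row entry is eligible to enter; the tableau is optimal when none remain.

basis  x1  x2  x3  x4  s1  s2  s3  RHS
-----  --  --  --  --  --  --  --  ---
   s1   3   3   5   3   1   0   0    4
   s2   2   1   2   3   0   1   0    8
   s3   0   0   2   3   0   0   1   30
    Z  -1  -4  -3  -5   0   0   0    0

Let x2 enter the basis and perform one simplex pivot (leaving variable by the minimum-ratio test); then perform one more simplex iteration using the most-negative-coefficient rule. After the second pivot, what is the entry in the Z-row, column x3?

16/3

Ratio test on column x2 — row 1: 4/3 = 4/3; row 2: 8/1 = 8; row 3: entry 0 ≤ 0. Minimum is 4/3 at row 1 (s1 leaves); pivot element 3.
Divide row 1 by 3; eliminate column x2 from the other rows.
Second iteration: most negative Z-row entry is -1 in column x4, so x4 enters.
Ratio test on column x4 — row 1: (4/3)/1 = 4/3; row 2: (20/3)/2 = 10/3; row 3: 30/3 = 10. Minimum is 4/3 at row 1 (x2 leaves); pivot element 1.
Divide row 1 by 1; eliminate column x4 from the other rows.
After both pivots, the entry at the Z-row, column x3 is 16/3.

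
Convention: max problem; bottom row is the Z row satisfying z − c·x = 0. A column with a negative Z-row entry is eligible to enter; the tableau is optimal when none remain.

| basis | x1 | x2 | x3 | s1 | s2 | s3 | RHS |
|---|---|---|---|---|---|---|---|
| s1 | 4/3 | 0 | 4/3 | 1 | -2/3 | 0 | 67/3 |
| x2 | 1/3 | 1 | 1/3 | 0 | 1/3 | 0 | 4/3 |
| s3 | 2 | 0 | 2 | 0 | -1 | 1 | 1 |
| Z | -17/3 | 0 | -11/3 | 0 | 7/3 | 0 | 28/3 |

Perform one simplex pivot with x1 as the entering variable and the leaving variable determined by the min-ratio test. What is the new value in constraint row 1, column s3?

Ratio test on column x1 — row 1: (67/3)/(4/3) = 67/4; row 2: (4/3)/(1/3) = 4; row 3: 1/2 = 1/2. Minimum is 1/2 at row 3 (s3 leaves); pivot element 2.
Divide row 3 by 2; eliminate column x1 from the other rows.
Row 1 update in column s3: 0 − (4/3)·(1/2) = -2/3.

-2/3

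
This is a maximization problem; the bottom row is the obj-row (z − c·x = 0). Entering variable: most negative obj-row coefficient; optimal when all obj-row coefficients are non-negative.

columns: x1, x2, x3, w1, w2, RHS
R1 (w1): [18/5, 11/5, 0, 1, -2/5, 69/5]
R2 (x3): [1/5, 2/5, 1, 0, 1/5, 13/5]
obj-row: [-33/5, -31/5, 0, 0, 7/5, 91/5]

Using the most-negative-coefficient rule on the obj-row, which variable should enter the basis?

x1

Negative obj-row entries: x1: -33/5, x2: -31/5.
The most negative is -33/5 in column x1, so x1 enters.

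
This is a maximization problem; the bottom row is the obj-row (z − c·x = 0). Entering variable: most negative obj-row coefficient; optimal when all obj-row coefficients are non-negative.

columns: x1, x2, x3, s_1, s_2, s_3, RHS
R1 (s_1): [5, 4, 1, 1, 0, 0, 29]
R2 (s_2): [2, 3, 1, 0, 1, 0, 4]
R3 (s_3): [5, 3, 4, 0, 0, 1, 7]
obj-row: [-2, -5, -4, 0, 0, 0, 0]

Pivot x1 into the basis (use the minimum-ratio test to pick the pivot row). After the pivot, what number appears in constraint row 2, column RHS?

Ratio test on column x1 — row 1: 29/5 = 29/5; row 2: 4/2 = 2; row 3: 7/5 = 7/5. Minimum is 7/5 at row 3 (s_3 leaves); pivot element 5.
Divide row 3 by 5; eliminate column x1 from the other rows.
Row 2 update in column RHS: 4 − 2·(7/5) = 6/5.

6/5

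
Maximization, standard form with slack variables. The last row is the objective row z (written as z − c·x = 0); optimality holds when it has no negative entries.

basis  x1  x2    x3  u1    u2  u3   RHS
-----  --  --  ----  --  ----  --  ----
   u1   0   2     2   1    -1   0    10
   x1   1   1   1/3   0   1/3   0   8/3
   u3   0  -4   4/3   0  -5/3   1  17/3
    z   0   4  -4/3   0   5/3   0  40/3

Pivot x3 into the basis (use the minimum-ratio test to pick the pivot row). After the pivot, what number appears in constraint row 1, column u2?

3/2

Ratio test on column x3 — row 1: 10/2 = 5; row 2: (8/3)/(1/3) = 8; row 3: (17/3)/(4/3) = 17/4. Minimum is 17/4 at row 3 (u3 leaves); pivot element 4/3.
Divide row 3 by 4/3; eliminate column x3 from the other rows.
Row 1 update in column u2: -1 − 2·(-5/4) = 3/2.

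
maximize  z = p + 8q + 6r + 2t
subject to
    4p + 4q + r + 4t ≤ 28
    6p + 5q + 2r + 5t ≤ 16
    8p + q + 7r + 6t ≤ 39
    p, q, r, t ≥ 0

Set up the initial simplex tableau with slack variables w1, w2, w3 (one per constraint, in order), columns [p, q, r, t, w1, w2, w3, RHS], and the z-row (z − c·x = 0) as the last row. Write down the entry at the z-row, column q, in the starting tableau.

-8

The z-row carries the negated objective coefficients: the q entry is -8.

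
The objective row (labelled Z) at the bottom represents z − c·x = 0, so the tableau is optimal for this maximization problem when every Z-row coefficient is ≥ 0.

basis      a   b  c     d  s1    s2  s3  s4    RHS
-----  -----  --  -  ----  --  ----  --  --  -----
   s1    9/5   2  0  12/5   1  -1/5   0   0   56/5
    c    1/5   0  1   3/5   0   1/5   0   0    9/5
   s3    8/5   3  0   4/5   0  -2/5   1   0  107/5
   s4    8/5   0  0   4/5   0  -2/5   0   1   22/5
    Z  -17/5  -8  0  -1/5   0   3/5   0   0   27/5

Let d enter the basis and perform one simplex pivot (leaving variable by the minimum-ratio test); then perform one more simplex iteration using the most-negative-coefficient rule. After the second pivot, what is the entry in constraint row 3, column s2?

5/6

Ratio test on column d — row 1: (56/5)/(12/5) = 14/3; row 2: (9/5)/(3/5) = 3; row 3: (107/5)/(4/5) = 107/4; row 4: (22/5)/(4/5) = 11/2. Minimum is 3 at row 2 (c leaves); pivot element 3/5.
Divide row 2 by 3/5; eliminate column d from the other rows.
Second iteration: most negative Z-row entry is -8 in column b, so b enters.
Ratio test on column b — row 1: 4/2 = 2; row 2: entry 0 ≤ 0; row 3: 19/3 = 19/3; row 4: entry 0 ≤ 0. Minimum is 2 at row 1 (s1 leaves); pivot element 2.
Divide row 1 by 2; eliminate column b from the other rows.
After both pivots, the entry at constraint row 3, column s2 is 5/6.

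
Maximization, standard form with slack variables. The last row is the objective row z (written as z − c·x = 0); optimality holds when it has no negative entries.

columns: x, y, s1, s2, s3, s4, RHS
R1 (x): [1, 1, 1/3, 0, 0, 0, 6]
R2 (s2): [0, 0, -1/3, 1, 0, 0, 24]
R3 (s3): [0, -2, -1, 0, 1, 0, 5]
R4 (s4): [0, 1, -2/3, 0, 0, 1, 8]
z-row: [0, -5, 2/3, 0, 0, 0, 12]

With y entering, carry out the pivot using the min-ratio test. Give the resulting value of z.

Ratio test on column y — row 1: 6/1 = 6; row 2: entry 0 ≤ 0; row 3: entry -2 ≤ 0; row 4: 8/1 = 8. Minimum is 6 at row 1 (x leaves); pivot element 1.
Pivot on row 1; the z-row RHS becomes 12 − (-5)·6 = 42.

42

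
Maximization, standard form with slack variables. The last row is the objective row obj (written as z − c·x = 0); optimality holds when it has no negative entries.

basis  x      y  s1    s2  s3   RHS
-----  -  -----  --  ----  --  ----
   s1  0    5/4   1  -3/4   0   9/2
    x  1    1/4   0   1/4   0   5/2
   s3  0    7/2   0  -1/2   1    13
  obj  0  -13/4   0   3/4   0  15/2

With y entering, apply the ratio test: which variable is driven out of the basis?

s1

Column y entries and ratios — s1: (9/2)/(5/4) = 18/5; x: (5/2)/(1/4) = 10; s3: 13/(7/2) = 26/7.
Smallest ratio is 18/5 in the row of s1, so s1 leaves.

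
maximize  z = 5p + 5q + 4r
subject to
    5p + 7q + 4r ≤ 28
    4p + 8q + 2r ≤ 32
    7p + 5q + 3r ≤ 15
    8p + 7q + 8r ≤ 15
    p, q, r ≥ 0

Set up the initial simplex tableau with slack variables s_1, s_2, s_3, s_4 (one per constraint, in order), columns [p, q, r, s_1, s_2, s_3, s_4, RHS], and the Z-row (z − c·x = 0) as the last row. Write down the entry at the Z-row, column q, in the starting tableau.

-5

The Z-row carries the negated objective coefficients: the q entry is -5.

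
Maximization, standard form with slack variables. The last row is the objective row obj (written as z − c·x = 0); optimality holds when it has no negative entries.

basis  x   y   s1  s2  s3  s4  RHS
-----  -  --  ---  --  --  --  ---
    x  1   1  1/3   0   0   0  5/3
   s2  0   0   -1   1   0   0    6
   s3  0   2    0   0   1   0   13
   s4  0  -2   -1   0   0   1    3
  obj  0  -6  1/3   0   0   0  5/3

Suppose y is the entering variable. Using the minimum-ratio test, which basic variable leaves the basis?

Column y entries and ratios — x: (5/3)/1 = 5/3; s2: 0 ≤ 0, skip; s3: 13/2 = 13/2; s4: -2 ≤ 0, skip.
Smallest ratio is 5/3 in the row of x, so x leaves.

x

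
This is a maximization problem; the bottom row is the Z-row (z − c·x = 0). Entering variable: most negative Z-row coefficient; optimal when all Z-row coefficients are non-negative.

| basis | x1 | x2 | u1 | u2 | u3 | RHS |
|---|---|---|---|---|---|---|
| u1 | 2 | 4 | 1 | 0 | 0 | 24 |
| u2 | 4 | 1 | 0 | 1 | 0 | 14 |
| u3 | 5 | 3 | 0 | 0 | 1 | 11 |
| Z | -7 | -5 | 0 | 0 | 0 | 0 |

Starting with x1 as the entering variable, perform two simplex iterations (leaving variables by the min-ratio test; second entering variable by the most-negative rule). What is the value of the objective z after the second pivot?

Ratio test on column x1 — row 1: 24/2 = 12; row 2: 14/4 = 7/2; row 3: 11/5 = 11/5. Minimum is 11/5 at row 3 (u3 leaves); pivot element 5.
Pivot on row 3; the Z-row RHS becomes 0 − (-7)·(11/5) = 77/5.
Next entering variable (most negative Z-row entry -4/5): x2.
Ratio test on column x2 — row 1: (98/5)/(14/5) = 7; row 2: entry -7/5 ≤ 0; row 3: (11/5)/(3/5) = 11/3. Minimum is 11/3 at row 3 (x1 leaves); pivot element 3/5.
After the second pivot the Z-row RHS is 77/5 − (-4/5)·(11/3) = 55/3.

55/3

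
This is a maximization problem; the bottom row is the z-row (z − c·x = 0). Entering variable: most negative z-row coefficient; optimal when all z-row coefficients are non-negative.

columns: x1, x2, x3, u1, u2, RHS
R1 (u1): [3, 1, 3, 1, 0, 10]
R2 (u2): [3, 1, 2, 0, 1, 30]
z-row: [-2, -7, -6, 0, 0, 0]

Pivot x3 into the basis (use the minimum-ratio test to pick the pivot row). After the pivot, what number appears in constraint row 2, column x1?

Ratio test on column x3 — row 1: 10/3 = 10/3; row 2: 30/2 = 15. Minimum is 10/3 at row 1 (u1 leaves); pivot element 3.
Divide row 1 by 3; eliminate column x3 from the other rows.
Row 2 update in column x1: 3 − 2·1 = 1.

1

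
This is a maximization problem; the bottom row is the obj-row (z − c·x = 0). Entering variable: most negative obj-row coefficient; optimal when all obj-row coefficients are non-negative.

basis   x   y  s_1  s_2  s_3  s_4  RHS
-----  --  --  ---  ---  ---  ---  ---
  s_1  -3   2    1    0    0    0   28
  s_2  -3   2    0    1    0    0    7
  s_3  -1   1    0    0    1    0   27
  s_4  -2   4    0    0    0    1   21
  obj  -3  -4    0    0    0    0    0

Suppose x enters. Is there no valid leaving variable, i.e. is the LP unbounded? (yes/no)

yes

Every constraint-row entry in column x is ≤ 0, so increasing x is unbounded.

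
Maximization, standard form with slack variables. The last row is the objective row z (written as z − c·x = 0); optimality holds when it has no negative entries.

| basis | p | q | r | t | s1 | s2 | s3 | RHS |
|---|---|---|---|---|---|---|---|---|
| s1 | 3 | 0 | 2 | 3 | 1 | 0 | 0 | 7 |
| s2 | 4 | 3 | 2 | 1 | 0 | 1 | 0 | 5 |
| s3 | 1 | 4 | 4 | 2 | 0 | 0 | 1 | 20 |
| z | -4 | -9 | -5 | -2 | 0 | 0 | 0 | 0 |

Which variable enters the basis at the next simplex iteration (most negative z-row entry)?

Negative z-row entries: p: -4, q: -9, r: -5, t: -2.
The most negative is -9 in column q, so q enters.

q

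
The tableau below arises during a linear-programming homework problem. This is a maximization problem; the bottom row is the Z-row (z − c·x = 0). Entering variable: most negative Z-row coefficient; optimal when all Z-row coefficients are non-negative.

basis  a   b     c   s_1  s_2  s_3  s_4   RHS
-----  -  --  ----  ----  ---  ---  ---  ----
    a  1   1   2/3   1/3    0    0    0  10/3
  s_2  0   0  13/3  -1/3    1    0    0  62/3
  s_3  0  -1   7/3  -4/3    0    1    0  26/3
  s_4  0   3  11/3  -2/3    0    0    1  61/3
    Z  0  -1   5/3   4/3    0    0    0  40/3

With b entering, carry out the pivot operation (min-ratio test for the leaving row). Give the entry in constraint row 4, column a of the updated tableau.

-3

Ratio test on column b — row 1: (10/3)/1 = 10/3; row 2: entry 0 ≤ 0; row 3: entry -1 ≤ 0; row 4: (61/3)/3 = 61/9. Minimum is 10/3 at row 1 (a leaves); pivot element 1.
Divide row 1 by 1; eliminate column b from the other rows.
Row 4 update in column a: 0 − 3·1 = -3.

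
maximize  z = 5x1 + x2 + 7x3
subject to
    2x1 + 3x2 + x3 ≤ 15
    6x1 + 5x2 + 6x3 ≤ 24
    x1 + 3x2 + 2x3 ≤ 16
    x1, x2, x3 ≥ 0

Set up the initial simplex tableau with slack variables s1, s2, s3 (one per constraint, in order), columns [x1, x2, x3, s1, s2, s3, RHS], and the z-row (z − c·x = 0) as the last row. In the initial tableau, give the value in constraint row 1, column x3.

1

Constraint 1 has coefficient 1 on x3.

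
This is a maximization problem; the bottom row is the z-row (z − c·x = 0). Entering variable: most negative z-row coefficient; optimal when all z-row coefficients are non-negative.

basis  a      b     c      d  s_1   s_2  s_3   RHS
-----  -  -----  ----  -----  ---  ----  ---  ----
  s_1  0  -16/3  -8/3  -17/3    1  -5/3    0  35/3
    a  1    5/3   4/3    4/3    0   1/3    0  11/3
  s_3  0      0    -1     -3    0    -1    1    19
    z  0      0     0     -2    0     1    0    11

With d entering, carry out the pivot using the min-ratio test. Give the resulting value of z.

33/2

Ratio test on column d — row 1: entry -17/3 ≤ 0; row 2: (11/3)/(4/3) = 11/4; row 3: entry -3 ≤ 0. Minimum is 11/4 at row 2 (a leaves); pivot element 4/3.
Pivot on row 2; the z-row RHS becomes 11 − (-2)·(11/4) = 33/2.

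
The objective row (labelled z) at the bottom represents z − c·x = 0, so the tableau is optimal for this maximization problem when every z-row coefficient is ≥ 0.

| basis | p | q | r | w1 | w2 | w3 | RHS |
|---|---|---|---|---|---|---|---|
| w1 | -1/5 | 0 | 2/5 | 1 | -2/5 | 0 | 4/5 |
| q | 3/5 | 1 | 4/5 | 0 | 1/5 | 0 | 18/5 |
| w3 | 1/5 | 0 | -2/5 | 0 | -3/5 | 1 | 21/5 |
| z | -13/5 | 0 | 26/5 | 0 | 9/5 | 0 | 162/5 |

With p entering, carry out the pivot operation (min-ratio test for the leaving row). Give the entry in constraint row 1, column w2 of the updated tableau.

-1/3

Ratio test on column p — row 1: entry -1/5 ≤ 0; row 2: (18/5)/(3/5) = 6; row 3: (21/5)/(1/5) = 21. Minimum is 6 at row 2 (q leaves); pivot element 3/5.
Divide row 2 by 3/5; eliminate column p from the other rows.
Row 1 update in column w2: -2/5 − (-1/5)·(1/3) = -1/3.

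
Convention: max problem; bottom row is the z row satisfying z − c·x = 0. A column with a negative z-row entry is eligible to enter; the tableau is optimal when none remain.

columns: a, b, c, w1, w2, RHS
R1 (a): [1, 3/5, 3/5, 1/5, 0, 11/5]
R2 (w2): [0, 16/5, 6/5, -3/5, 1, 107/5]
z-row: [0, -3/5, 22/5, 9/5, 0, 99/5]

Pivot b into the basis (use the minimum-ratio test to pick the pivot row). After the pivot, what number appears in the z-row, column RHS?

Ratio test on column b — row 1: (11/5)/(3/5) = 11/3; row 2: (107/5)/(16/5) = 107/16. Minimum is 11/3 at row 1 (a leaves); pivot element 3/5.
Divide row 1 by 3/5; eliminate column b from the other rows.
z-row update in column RHS: 99/5 − (-3/5)·(11/3) = 22.

22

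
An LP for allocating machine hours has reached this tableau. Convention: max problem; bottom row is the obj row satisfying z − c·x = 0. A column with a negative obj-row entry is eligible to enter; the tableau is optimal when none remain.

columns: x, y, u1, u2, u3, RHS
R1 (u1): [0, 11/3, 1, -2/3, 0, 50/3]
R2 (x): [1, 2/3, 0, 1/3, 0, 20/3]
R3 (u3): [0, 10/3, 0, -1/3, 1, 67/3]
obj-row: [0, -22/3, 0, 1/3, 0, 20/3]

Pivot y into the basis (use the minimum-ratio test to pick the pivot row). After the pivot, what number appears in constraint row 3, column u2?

3/11

Ratio test on column y — row 1: (50/3)/(11/3) = 50/11; row 2: (20/3)/(2/3) = 10; row 3: (67/3)/(10/3) = 67/10. Minimum is 50/11 at row 1 (u1 leaves); pivot element 11/3.
Divide row 1 by 11/3; eliminate column y from the other rows.
Row 3 update in column u2: -1/3 − (10/3)·(-2/11) = 3/11.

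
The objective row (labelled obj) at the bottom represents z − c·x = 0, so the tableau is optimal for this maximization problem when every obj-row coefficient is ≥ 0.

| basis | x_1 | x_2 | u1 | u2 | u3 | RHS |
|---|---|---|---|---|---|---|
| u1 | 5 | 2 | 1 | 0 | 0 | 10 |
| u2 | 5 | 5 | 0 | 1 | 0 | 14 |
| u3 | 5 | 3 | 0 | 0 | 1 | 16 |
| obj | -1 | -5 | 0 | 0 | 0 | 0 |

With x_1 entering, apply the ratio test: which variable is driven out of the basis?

Column x_1 entries and ratios — u1: 10/5 = 2; u2: 14/5 = 14/5; u3: 16/5 = 16/5.
Smallest ratio is 2 in the row of u1, so u1 leaves.

u1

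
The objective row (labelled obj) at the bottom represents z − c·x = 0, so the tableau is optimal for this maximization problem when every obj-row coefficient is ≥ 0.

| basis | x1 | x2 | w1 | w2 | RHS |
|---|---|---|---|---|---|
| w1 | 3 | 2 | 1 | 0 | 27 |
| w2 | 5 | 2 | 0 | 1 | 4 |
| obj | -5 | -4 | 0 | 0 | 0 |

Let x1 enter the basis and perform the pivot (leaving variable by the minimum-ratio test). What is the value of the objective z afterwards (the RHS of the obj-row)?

4

Ratio test on column x1 — row 1: 27/3 = 9; row 2: 4/5 = 4/5. Minimum is 4/5 at row 2 (w2 leaves); pivot element 5.
Pivot on row 2; the obj-row RHS becomes 0 − (-5)·(4/5) = 4.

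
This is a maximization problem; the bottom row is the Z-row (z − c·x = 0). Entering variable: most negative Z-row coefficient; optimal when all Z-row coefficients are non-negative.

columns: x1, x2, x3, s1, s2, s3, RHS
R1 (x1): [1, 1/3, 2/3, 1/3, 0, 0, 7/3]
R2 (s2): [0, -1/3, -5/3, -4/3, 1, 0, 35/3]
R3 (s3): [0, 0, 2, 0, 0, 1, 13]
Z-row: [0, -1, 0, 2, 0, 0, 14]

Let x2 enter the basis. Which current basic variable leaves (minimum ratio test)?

Column x2 entries and ratios — x1: (7/3)/(1/3) = 7; s2: -1/3 ≤ 0, skip; s3: 0 ≤ 0, skip.
Smallest ratio is 7 in the row of x1, so x1 leaves.

x1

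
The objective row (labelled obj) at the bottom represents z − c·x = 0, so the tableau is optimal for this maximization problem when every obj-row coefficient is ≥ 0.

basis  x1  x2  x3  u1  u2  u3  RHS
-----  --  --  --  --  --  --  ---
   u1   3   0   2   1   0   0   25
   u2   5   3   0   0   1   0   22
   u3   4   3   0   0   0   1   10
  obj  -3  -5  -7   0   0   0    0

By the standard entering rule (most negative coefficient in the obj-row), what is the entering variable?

x3

Negative obj-row entries: x1: -3, x2: -5, x3: -7.
The most negative is -7 in column x3, so x3 enters.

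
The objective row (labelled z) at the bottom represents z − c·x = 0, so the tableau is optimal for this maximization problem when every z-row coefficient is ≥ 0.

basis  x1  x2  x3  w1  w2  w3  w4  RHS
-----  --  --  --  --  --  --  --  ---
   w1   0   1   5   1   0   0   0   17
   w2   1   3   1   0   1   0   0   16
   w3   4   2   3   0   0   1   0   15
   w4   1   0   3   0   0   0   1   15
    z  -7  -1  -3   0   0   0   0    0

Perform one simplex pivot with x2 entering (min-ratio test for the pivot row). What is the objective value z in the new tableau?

Ratio test on column x2 — row 1: 17/1 = 17; row 2: 16/3 = 16/3; row 3: 15/2 = 15/2; row 4: entry 0 ≤ 0. Minimum is 16/3 at row 2 (w2 leaves); pivot element 3.
Pivot on row 2; the z-row RHS becomes 0 − (-1)·(16/3) = 16/3.

16/3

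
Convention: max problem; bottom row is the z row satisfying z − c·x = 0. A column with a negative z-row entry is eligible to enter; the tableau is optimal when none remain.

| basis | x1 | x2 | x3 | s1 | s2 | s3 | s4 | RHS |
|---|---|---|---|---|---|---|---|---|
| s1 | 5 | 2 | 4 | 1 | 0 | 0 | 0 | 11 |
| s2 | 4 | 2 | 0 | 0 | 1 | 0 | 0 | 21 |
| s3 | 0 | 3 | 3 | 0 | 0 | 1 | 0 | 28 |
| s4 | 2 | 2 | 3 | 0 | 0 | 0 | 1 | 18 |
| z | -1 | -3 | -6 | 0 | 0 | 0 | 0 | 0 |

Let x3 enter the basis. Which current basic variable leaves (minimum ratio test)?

Column x3 entries and ratios — s1: 11/4 = 11/4; s2: 0 ≤ 0, skip; s3: 28/3 = 28/3; s4: 18/3 = 6.
Smallest ratio is 11/4 in the row of s1, so s1 leaves.

s1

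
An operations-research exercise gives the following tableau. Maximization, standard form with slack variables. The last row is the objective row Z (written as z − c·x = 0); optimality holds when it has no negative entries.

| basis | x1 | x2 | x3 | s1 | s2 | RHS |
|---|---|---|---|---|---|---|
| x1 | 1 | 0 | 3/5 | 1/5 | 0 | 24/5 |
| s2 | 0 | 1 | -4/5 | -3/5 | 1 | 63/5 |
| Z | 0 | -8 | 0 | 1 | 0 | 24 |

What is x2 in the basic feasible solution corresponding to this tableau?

x2 is not in the basis, so in the current basic feasible solution x2 = 0.

0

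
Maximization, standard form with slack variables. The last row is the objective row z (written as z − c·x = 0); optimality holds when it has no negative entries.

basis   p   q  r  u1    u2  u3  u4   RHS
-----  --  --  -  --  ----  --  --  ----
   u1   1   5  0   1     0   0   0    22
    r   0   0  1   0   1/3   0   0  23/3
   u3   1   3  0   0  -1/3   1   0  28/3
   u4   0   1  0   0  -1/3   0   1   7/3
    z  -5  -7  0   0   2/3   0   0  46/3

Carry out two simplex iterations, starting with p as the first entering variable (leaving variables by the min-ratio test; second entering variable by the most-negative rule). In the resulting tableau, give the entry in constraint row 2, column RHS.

23

Ratio test on column p — row 1: 22/1 = 22; row 2: entry 0 ≤ 0; row 3: (28/3)/1 = 28/3; row 4: entry 0 ≤ 0. Minimum is 28/3 at row 3 (u3 leaves); pivot element 1.
Divide row 3 by 1; eliminate column p from the other rows.
Second iteration: most negative z-row entry is -1 in column u2, so u2 enters.
Ratio test on column u2 — row 1: (38/3)/(1/3) = 38; row 2: (23/3)/(1/3) = 23; row 3: entry -1/3 ≤ 0; row 4: entry -1/3 ≤ 0. Minimum is 23 at row 2 (r leaves); pivot element 1/3.
Divide row 2 by 1/3; eliminate column u2 from the other rows.
After both pivots, the entry at constraint row 2, column RHS is 23.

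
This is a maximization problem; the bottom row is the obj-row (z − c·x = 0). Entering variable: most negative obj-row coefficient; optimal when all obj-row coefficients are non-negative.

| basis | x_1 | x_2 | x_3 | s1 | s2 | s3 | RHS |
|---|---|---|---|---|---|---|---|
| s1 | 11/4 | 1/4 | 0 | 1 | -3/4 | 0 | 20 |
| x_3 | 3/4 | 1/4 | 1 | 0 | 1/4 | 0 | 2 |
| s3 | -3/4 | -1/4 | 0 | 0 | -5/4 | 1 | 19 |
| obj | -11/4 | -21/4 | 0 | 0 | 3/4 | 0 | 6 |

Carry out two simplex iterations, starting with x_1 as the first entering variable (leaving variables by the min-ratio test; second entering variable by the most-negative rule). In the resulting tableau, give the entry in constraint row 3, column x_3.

1

Ratio test on column x_1 — row 1: 20/(11/4) = 80/11; row 2: 2/(3/4) = 8/3; row 3: entry -3/4 ≤ 0. Minimum is 8/3 at row 2 (x_3 leaves); pivot element 3/4.
Divide row 2 by 3/4; eliminate column x_1 from the other rows.
Second iteration: most negative obj-row entry is -13/3 in column x_2, so x_2 enters.
Ratio test on column x_2 — row 1: entry -2/3 ≤ 0; row 2: (8/3)/(1/3) = 8; row 3: entry 0 ≤ 0. Minimum is 8 at row 2 (x_1 leaves); pivot element 1/3.
Divide row 2 by 1/3; eliminate column x_2 from the other rows.
After both pivots, the entry at constraint row 3, column x_3 is 1.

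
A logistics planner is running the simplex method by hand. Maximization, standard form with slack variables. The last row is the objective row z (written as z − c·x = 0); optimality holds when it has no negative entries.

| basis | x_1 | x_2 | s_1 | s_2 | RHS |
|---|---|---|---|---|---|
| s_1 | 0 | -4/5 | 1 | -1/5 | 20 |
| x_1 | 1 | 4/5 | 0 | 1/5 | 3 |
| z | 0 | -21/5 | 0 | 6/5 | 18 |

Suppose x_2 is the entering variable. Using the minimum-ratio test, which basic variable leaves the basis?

x_1

Column x_2 entries and ratios — s_1: -4/5 ≤ 0, skip; x_1: 3/(4/5) = 15/4.
Smallest ratio is 15/4 in the row of x_1, so x_1 leaves.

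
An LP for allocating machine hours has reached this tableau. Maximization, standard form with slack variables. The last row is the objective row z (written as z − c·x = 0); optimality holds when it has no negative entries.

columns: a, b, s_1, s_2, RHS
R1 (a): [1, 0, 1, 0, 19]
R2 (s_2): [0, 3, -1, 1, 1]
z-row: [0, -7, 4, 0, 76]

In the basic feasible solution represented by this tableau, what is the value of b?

b is not in the basis, so in the current basic feasible solution b = 0.

0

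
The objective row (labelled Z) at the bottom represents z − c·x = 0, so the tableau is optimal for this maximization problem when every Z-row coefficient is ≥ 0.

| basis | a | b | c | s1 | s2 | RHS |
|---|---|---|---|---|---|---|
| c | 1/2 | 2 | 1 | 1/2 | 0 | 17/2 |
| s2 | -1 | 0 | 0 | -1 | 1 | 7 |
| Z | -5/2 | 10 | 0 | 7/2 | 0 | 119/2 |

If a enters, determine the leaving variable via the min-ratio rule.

Column a entries and ratios — c: (17/2)/(1/2) = 17; s2: -1 ≤ 0, skip.
Smallest ratio is 17 in the row of c, so c leaves.

c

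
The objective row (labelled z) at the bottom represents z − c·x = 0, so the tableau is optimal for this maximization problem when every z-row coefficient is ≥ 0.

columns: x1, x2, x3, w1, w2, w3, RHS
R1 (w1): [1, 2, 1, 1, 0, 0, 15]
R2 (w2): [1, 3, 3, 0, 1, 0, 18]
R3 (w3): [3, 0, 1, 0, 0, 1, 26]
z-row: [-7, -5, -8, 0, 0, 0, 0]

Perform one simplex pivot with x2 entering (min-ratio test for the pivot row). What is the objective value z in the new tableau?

30

Ratio test on column x2 — row 1: 15/2 = 15/2; row 2: 18/3 = 6; row 3: entry 0 ≤ 0. Minimum is 6 at row 2 (w2 leaves); pivot element 3.
Pivot on row 2; the z-row RHS becomes 0 − (-5)·6 = 30.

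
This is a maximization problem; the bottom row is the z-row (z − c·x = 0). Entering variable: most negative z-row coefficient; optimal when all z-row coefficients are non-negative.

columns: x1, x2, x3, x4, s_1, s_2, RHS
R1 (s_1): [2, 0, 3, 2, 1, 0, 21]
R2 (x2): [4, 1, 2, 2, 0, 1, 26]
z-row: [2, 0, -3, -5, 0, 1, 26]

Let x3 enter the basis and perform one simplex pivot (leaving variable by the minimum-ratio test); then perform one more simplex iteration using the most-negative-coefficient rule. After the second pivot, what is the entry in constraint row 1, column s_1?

1/2

Ratio test on column x3 — row 1: 21/3 = 7; row 2: 26/2 = 13. Minimum is 7 at row 1 (s_1 leaves); pivot element 3.
Divide row 1 by 3; eliminate column x3 from the other rows.
Second iteration: most negative z-row entry is -3 in column x4, so x4 enters.
Ratio test on column x4 — row 1: 7/(2/3) = 21/2; row 2: 12/(2/3) = 18. Minimum is 21/2 at row 1 (x3 leaves); pivot element 2/3.
Divide row 1 by 2/3; eliminate column x4 from the other rows.
After both pivots, the entry at constraint row 1, column s_1 is 1/2.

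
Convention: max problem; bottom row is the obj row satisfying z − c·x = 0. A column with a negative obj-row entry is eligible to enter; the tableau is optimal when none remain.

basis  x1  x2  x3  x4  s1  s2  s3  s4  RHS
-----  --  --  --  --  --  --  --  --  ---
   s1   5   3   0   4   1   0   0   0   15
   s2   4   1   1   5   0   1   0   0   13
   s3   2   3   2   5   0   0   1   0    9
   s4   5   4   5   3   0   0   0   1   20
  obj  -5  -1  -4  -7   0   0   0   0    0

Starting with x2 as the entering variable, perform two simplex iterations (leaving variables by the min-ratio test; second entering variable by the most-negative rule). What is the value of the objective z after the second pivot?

63/5

Ratio test on column x2 — row 1: 15/3 = 5; row 2: 13/1 = 13; row 3: 9/3 = 3; row 4: 20/4 = 5. Minimum is 3 at row 3 (s3 leaves); pivot element 3.
Pivot on row 3; the obj-row RHS becomes 0 − (-1)·3 = 3.
Next entering variable (most negative obj-row entry -16/3): x4.
Ratio test on column x4 — row 1: entry -1 ≤ 0; row 2: 10/(10/3) = 3; row 3: 3/(5/3) = 9/5; row 4: entry -11/3 ≤ 0. Minimum is 9/5 at row 3 (x2 leaves); pivot element 5/3.
After the second pivot the obj-row RHS is 3 − (-16/3)·(9/5) = 63/5.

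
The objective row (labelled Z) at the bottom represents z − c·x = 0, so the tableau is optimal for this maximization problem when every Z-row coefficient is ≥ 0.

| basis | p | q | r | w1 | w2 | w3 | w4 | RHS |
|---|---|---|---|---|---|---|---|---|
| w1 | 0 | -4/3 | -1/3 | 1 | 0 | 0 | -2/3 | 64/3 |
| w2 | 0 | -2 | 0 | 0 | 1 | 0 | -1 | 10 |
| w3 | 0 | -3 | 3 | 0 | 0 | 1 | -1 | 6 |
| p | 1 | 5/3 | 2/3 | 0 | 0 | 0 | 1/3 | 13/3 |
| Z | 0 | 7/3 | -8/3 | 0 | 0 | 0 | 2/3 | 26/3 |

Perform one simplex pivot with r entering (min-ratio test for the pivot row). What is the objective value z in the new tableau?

14

Ratio test on column r — row 1: entry -1/3 ≤ 0; row 2: entry 0 ≤ 0; row 3: 6/3 = 2; row 4: (13/3)/(2/3) = 13/2. Minimum is 2 at row 3 (w3 leaves); pivot element 3.
Pivot on row 3; the Z-row RHS becomes 26/3 − (-8/3)·2 = 14.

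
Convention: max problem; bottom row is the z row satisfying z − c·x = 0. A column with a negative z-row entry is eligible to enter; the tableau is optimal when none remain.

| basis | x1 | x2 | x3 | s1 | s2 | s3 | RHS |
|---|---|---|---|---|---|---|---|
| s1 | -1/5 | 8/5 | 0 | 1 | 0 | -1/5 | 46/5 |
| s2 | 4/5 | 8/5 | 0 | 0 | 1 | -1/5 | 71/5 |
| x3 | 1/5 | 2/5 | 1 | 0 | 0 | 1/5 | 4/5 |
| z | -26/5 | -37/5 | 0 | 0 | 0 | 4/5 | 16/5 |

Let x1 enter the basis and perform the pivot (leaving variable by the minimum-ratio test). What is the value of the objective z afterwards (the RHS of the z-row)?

Ratio test on column x1 — row 1: entry -1/5 ≤ 0; row 2: (71/5)/(4/5) = 71/4; row 3: (4/5)/(1/5) = 4. Minimum is 4 at row 3 (x3 leaves); pivot element 1/5.
Pivot on row 3; the z-row RHS becomes 16/5 − (-26/5)·4 = 24.

24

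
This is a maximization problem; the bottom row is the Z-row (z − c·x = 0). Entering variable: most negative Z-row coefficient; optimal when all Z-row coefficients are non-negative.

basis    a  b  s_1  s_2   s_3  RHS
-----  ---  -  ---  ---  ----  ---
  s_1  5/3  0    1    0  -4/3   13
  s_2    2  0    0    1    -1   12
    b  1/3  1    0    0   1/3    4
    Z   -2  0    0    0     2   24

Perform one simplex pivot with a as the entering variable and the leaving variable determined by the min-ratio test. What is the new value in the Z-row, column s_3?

1

Ratio test on column a — row 1: 13/(5/3) = 39/5; row 2: 12/2 = 6; row 3: 4/(1/3) = 12. Minimum is 6 at row 2 (s_2 leaves); pivot element 2.
Divide row 2 by 2; eliminate column a from the other rows.
Z-row update in column s_3: 2 − (-2)·(-1/2) = 1.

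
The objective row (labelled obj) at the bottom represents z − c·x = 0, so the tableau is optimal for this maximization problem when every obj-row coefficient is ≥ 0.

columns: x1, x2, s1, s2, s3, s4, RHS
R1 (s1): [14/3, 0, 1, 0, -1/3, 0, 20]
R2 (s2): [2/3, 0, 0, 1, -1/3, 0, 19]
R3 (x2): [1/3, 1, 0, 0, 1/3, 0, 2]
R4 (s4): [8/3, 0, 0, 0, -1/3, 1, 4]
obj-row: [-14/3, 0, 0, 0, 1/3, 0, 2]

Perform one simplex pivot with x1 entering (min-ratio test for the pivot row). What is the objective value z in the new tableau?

Ratio test on column x1 — row 1: 20/(14/3) = 30/7; row 2: 19/(2/3) = 57/2; row 3: 2/(1/3) = 6; row 4: 4/(8/3) = 3/2. Minimum is 3/2 at row 4 (s4 leaves); pivot element 8/3.
Pivot on row 4; the obj-row RHS becomes 2 − (-14/3)·(3/2) = 9.

9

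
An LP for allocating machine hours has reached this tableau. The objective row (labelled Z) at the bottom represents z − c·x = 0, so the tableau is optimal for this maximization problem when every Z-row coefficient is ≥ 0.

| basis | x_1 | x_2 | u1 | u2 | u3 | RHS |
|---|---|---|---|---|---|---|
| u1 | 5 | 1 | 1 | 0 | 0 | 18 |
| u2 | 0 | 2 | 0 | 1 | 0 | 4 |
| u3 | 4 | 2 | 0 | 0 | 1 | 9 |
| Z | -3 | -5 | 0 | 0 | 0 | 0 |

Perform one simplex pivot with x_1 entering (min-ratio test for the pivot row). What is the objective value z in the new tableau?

Ratio test on column x_1 — row 1: 18/5 = 18/5; row 2: entry 0 ≤ 0; row 3: 9/4 = 9/4. Minimum is 9/4 at row 3 (u3 leaves); pivot element 4.
Pivot on row 3; the Z-row RHS becomes 0 − (-3)·(9/4) = 27/4.

27/4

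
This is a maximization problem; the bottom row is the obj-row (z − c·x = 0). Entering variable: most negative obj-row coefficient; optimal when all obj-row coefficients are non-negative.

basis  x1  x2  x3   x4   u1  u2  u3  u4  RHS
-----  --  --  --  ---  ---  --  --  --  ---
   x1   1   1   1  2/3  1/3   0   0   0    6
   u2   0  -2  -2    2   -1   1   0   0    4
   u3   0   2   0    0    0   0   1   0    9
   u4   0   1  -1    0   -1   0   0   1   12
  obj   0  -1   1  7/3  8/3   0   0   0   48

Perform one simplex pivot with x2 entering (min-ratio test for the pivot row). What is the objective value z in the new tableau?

105/2

Ratio test on column x2 — row 1: 6/1 = 6; row 2: entry -2 ≤ 0; row 3: 9/2 = 9/2; row 4: 12/1 = 12. Minimum is 9/2 at row 3 (u3 leaves); pivot element 2.
Pivot on row 3; the obj-row RHS becomes 48 − (-1)·(9/2) = 105/2.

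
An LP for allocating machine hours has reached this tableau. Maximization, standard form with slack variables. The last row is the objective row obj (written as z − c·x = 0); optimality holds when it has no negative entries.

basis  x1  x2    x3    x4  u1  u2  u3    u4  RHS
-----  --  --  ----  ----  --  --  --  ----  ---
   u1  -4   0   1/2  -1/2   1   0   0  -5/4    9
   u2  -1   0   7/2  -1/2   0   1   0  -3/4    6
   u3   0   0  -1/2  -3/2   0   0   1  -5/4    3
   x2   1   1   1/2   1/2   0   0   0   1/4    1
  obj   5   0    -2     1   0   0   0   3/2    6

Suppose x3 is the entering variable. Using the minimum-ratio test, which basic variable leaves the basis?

Column x3 entries and ratios — u1: 9/(1/2) = 18; u2: 6/(7/2) = 12/7; u3: -1/2 ≤ 0, skip; x2: 1/(1/2) = 2.
Smallest ratio is 12/7 in the row of u2, so u2 leaves.

u2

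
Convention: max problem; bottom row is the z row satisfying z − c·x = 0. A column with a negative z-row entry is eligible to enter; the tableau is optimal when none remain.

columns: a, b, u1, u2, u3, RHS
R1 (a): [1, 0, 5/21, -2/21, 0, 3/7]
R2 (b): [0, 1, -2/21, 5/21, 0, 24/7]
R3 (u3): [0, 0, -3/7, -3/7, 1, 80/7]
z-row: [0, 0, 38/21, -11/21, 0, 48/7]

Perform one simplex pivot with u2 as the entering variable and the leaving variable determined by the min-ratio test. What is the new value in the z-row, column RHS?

72/5

Ratio test on column u2 — row 1: entry -2/21 ≤ 0; row 2: (24/7)/(5/21) = 72/5; row 3: entry -3/7 ≤ 0. Minimum is 72/5 at row 2 (b leaves); pivot element 5/21.
Divide row 2 by 5/21; eliminate column u2 from the other rows.
z-row update in column RHS: 48/7 − (-11/21)·(72/5) = 72/5.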